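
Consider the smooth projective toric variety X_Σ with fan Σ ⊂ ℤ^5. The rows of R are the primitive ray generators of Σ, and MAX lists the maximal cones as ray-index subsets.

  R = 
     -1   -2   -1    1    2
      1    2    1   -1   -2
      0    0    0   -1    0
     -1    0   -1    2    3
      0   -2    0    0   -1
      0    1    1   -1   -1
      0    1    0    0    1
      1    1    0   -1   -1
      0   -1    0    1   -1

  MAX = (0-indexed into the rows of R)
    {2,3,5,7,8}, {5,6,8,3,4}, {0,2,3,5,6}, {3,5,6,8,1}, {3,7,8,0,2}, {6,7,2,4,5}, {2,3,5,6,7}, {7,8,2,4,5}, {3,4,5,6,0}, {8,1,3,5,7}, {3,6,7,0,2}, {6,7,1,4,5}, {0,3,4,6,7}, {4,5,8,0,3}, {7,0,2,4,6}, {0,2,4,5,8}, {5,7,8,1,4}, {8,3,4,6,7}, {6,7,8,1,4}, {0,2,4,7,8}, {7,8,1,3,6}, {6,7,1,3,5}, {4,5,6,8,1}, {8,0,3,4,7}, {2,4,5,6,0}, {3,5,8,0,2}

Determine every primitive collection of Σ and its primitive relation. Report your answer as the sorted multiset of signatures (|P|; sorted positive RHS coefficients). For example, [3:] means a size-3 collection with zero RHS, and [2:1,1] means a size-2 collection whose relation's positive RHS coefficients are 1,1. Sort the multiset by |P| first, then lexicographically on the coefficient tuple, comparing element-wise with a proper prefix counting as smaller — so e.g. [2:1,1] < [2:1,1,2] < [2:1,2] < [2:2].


|primitive collections| = 9. Relations:

  P = {0,1}:  v_{0} + v_{1} = 0  so sig = [2:]
  P = {1,2}:  v_{1} + v_{2} = v_{5} + v_{7}  so sig = [2:1,1]
  P = {2,6,8}:  v_{2} + v_{6} + v_{8} = 0  so sig = [3:]
  P = {0,5,7}:  v_{0} + v_{5} + v_{7} = v_{2}  so sig = [3:1]
  P = {2,3,4}:  v_{2} + v_{3} + v_{4} = v_{0}  so sig = [3:1]
  P = {0,6,8}:  v_{0} + v_{6} + v_{8} = v_{3} + v_{4}  so sig = [3:1,1]
  P = {1,3,4}:  v_{1} + v_{3} + v_{4} = v_{6} + v_{8}  so sig = [3:1,1]
  P = {3,4,5,7}:  v_{3} + v_{4} + v_{5} + v_{7} = 0  so sig = [4:]
  P = {5,6,7,8}:  v_{5} + v_{6} + v_{7} + v_{8} = v_{1}  so sig = [4:1]

Sorted signature multiset PRS(X):
[[2:], [2:1,1], [3:], [3:1], [3:1], [3:1,1], [3:1,1], [4:], [4:1]]


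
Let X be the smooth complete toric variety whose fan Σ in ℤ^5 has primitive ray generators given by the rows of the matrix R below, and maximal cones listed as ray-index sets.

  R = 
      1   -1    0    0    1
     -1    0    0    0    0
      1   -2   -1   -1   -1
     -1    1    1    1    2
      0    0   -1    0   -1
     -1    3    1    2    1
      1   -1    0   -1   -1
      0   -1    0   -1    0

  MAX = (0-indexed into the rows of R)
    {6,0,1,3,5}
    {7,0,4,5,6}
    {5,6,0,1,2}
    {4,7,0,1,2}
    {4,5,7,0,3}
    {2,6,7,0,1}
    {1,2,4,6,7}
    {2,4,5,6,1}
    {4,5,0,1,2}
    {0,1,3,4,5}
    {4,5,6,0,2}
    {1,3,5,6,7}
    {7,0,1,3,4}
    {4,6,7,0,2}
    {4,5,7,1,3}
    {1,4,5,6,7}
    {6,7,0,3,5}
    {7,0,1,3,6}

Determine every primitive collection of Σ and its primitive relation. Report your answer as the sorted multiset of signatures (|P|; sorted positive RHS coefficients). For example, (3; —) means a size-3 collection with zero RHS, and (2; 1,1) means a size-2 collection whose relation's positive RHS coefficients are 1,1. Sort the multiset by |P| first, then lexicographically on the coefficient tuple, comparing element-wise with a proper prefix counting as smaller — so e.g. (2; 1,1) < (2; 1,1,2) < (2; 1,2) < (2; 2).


Σ has 5 primitive collections:

  P={2,3}:  v_{2} + v_{3} = v_{0} + v_{1} ; sig = (2; 1,1)
  P={2,5,7}:  v_{2} + v_{5} + v_{7} = 0 ; sig = (3; —)
  P={3,4,6}:  v_{3} + v_{4} + v_{6} = 0 ; sig = (3; —)
  P={0,1,4,6}:  v_{0} + v_{1} + v_{4} + v_{6} = v_{2} ; sig = (4; 1)
  P={0,1,5,7}:  v_{0} + v_{1} + v_{5} + v_{7} = v_{3} ; sig = (4; 1)

Signatures (|P|; sorted positive RHS coefficients), sorted:
    (2; 1,1)
    (3; —)
    (3; —)
    (4; 1)
    (4; 1)


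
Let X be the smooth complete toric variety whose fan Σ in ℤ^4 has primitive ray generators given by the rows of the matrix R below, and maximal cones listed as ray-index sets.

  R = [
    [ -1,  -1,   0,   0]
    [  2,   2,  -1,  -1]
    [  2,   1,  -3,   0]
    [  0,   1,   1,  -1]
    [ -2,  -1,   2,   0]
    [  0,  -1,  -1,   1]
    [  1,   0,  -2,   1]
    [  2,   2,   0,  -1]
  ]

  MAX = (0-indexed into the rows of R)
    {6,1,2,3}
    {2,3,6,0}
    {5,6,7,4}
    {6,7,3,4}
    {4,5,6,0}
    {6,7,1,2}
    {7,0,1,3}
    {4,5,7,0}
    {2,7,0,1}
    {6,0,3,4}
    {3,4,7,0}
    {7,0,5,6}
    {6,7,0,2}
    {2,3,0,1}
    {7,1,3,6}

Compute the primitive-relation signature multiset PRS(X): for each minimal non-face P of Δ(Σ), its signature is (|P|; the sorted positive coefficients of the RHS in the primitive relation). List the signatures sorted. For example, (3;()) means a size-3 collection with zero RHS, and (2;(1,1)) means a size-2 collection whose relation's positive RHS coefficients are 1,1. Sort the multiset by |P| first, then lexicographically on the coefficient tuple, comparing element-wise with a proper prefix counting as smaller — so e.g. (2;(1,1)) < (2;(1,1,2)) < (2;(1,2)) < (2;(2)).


Δ(Σ) — 8 vertices, 9 min non-faces:

  P={3,5}:  v_{3} + v_{5} = 0  ⟹  sig = (2;())
  P={1,4}:  v_{1} + v_{4} = v_{3}  ⟹  sig = (2;(1))
  P={1,5}:  v_{1} + v_{5} = v_{0} + v_{6} + v_{7}  ⟹  sig = (2;(1,1,1))
  P={2,4}:  v_{2} + v_{4} = v_{0} + v_{3} + v_{6}  ⟹  sig = (2;(1,1,1))
  P={2,5}:  v_{2} + v_{5} = 2·v_{0} + 2·v_{6} + v_{7}  ⟹  sig = (2;(1,2,2))
  P={0,1,6}:  v_{0} + v_{1} + v_{6} = v_{2}  ⟹  sig = (3;(1))
  P={2,3,7}:  v_{2} + v_{3} + v_{7} = 2·v_{1}  ⟹  sig = (3;(2))
  P={0,4,6,7}:  v_{0} + v_{4} + v_{6} + v_{7} = 0  ⟹  sig = (4;())
  P={0,3,6,7}:  v_{0} + v_{3} + v_{6} + v_{7} = v_{1}  ⟹  sig = (4;(1))

Sorted signature multiset PRS(X):
{ (2;()),  (2;(1)),  (2;(1,1,1)) ×2,  (2;(1,2,2)),  (3;(1)),  (3;(2)),  (4;()),  (4;(1)) }


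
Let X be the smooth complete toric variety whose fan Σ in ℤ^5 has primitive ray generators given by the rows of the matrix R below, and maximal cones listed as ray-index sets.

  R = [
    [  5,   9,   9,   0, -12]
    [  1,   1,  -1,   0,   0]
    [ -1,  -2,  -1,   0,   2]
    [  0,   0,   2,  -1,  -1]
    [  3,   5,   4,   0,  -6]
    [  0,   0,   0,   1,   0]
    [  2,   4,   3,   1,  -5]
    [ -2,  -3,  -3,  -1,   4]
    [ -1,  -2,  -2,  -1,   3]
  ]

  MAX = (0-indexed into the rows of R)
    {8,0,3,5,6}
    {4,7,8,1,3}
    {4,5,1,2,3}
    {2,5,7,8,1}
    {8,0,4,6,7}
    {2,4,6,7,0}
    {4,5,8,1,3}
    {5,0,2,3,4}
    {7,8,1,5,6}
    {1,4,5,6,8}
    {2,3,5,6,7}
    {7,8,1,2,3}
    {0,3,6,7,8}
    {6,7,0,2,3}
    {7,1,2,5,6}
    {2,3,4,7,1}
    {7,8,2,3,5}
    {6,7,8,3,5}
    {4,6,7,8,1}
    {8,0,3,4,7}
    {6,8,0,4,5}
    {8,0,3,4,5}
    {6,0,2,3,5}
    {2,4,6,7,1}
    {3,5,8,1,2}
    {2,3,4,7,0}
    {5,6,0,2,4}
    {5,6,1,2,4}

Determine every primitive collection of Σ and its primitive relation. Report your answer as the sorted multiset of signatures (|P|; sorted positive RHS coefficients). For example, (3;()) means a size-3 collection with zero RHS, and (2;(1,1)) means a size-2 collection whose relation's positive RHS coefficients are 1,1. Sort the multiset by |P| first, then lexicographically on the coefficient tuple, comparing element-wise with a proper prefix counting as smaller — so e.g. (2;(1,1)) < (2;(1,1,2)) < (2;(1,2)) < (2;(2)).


Primitive collections (9):

  P={0,1}:  v_{0} + v_{1} = 2·v_{4}  →  sig = (2;(2))
  P={2,6,8}:  v_{2} + v_{6} + v_{8} = 0  →  sig = (3;())
  P={1,3,6}:  v_{1} + v_{3} + v_{6} = v_{4}  →  sig = (3;(1))
  P={3,4,6}:  v_{3} + v_{4} + v_{6} = v_{0}  →  sig = (3;(1))
  P={0,2,8}:  v_{0} + v_{2} + v_{8} = v_{3} + v_{4}  →  sig = (3;(1,1))
  P={2,4,8}:  v_{2} + v_{4} + v_{8} = v_{1} + v_{3}  →  sig = (3;(1,1))
  P={4,5,7}:  v_{4} + v_{5} + v_{7} = v_{6} + v_{8}  →  sig = (3;(1,1))
  P={0,5,7}:  v_{0} + v_{5} + v_{7} = v_{3} + 2·v_{6} + v_{8}  →  sig = (3;(1,1,2))
  P={1,3,5,7}:  v_{1} + v_{3} + v_{5} + v_{7} = v_{8}  →  sig = (4;(1))

so the primitive-relation signature multiset is
    (2;(2))
    (3;())
    (3;(1))
    (3;(1))
    (3;(1,1))
    (3;(1,1))
    (3;(1,1))
    (3;(1,1,2))
    (4;(1))


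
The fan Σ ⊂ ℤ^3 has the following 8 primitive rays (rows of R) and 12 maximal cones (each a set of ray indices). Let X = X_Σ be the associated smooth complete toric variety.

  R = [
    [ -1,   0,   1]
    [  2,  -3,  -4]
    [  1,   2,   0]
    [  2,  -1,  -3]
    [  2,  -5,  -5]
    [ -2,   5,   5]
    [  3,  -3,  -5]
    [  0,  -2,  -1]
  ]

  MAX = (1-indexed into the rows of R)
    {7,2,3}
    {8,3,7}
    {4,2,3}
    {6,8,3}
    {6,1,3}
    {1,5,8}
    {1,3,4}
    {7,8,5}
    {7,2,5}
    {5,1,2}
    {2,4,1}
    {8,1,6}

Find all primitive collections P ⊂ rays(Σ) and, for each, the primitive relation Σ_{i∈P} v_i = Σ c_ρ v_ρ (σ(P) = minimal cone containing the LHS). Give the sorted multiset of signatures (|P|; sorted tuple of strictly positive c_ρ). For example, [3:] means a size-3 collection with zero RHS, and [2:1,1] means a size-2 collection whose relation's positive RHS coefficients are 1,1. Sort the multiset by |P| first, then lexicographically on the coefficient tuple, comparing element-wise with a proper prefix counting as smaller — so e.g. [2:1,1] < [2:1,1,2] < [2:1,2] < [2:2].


Δ(Σ) — 8 vertices, 12 min non-faces:

  P = {5,6}:  v_{5} + v_{6} = 0  so sig = [2:]
  P = {1,7}:  v_{1} + v_{7} = v_{2}  so sig = [2:1]
  P = {2,8}:  v_{2} + v_{8} = v_{5}  so sig = [2:1]
  P = {3,5}:  v_{3} + v_{5} = v_{7}  so sig = [2:1]
  P = {4,8}:  v_{4} + v_{8} = v_{2}  so sig = [2:1]
  P = {6,7}:  v_{6} + v_{7} = v_{3}  so sig = [2:1]
  P = {2,6}:  v_{2} + v_{6} = v_{1} + v_{3}  so sig = [2:1,1]
  P = {4,7}:  v_{4} + v_{7} = 2·v_{2} + v_{3}  so sig = [2:1,2]
  P = {4,5}:  v_{4} + v_{5} = 2·v_{2}  so sig = [2:2]
  P = {4,6}:  v_{4} + v_{6} = 2·v_{1} + 2·v_{3}  so sig = [2:2,2]
  P = {1,3,8}:  v_{1} + v_{3} + v_{8} = 0  so sig = [3:]
  P = {1,2,3}:  v_{1} + v_{2} + v_{3} = v_{4}  so sig = [3:1]

Hence PRS(X_Σ) =
{ [2:],  [2:1] ×5,  [2:1,1],  [2:1,2],  [2:2],  [2:2,2],  [3:],  [3:1] }


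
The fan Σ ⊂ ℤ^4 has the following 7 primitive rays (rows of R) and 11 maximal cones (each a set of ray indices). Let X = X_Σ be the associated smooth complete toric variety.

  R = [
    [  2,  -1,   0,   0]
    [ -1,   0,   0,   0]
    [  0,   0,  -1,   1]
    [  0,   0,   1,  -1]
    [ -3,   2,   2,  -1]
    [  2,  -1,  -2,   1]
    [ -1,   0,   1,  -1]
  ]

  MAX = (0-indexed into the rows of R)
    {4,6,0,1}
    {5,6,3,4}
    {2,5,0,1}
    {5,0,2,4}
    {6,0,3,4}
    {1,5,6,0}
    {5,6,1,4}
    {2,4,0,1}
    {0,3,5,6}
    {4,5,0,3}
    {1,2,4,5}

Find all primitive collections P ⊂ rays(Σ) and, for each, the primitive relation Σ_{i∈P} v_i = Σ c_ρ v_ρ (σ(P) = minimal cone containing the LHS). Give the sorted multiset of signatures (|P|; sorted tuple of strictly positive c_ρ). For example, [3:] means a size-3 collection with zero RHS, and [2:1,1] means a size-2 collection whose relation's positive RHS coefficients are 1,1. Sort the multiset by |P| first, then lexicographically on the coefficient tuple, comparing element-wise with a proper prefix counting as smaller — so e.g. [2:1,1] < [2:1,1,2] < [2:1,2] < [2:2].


5 minimal non-faces of Δ(Σ) (on 7 rays):

  • {2,3}:  v_{2} + v_{3} = 0  →  sig = [2:]
  • {1,3}:  v_{1} + v_{3} = v_{6}  →  sig = [2:1]
  • {2,6}:  v_{2} + v_{6} = v_{1}  →  sig = [2:1]
  • {0,1,4,5}:  v_{0} + v_{1} + v_{4} + v_{5} = 0  →  sig = [4:]
  • {0,4,5,6}:  v_{0} + v_{4} + v_{5} + v_{6} = v_{3}  →  sig = [4:1]

so the primitive-relation signature multiset is
[[2:], [2:1], [2:1], [4:], [4:1]]


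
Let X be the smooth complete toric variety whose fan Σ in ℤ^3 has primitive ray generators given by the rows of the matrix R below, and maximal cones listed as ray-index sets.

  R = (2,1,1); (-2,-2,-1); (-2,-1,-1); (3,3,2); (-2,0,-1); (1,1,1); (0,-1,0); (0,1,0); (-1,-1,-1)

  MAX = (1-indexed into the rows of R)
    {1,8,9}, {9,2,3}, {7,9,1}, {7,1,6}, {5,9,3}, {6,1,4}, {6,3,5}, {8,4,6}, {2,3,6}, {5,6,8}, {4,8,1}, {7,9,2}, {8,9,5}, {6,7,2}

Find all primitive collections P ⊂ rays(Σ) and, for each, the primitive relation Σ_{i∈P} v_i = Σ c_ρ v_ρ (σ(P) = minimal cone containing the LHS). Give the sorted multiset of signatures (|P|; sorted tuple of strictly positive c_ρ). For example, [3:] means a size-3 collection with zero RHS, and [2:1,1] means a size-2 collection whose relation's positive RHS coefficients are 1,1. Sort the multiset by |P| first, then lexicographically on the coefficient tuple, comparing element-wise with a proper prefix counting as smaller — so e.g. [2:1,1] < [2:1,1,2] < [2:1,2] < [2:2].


Minimal non-faces — 16 found among 9 rays, 14 max cones:

  • {1,3}:  v_{1} + v_{3} = 0  ⇒ sig = [2:]
  • {6,9}:  v_{6} + v_{9} = 0  ⇒ sig = [2:]
  • {7,8}:  v_{7} + v_{8} = 0  ⇒ sig = [2:]
  • {1,2}:  v_{1} + v_{2} = v_{7}  ⇒ sig = [2:1]
  • {1,5}:  v_{1} + v_{5} = v_{8}  ⇒ sig = [2:1]
  • {2,4}:  v_{2} + v_{4} = v_{6}  ⇒ sig = [2:1]
  • {2,8}:  v_{2} + v_{8} = v_{3}  ⇒ sig = [2:1]
  • {3,7}:  v_{3} + v_{7} = v_{2}  ⇒ sig = [2:1]
  • {3,8}:  v_{3} + v_{8} = v_{5}  ⇒ sig = [2:1]
  • {5,7}:  v_{5} + v_{7} = v_{3}  ⇒ sig = [2:1]
  • {3,4}:  v_{3} + v_{4} = v_{6} + v_{8}  ⇒ sig = [2:1,1]
  • {4,7}:  v_{4} + v_{7} = v_{1} + v_{6}  ⇒ sig = [2:1,1]
  • {4,9}:  v_{4} + v_{9} = v_{1} + v_{8}  ⇒ sig = [2:1,1]
  • {4,5}:  v_{4} + v_{5} = v_{6} + 2·v_{8}  ⇒ sig = [2:1,2]
  • {2,5}:  v_{2} + v_{5} = 2·v_{3}  ⇒ sig = [2:2]
  • {1,6,8}:  v_{1} + v_{6} + v_{8} = v_{4}  ⇒ sig = [3:1]

so the primitive-relation signature multiset is
{ [2:] ×3,  [2:1] ×7,  [2:1,1] ×3,  [2:1,2],  [2:2],  [3:1] }


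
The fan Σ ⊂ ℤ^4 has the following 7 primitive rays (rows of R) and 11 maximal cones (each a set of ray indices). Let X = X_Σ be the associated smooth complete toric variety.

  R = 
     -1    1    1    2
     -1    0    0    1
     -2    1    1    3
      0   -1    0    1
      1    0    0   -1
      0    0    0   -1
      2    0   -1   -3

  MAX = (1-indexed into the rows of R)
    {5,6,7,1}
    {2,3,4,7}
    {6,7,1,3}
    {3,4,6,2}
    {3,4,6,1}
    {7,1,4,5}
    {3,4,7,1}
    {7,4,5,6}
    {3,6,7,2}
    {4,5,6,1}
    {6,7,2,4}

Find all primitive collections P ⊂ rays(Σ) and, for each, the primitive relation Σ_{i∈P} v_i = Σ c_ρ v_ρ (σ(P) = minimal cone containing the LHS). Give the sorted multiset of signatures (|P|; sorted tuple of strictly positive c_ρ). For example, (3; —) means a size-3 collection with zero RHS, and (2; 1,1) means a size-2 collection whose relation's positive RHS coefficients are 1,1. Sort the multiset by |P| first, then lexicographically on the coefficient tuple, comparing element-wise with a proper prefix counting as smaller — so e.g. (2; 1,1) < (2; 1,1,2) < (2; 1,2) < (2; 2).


Minimal non-faces — 5 found among 7 rays, 11 max cones:

  P={2,5}:  v_{2} + v_{5} = 0  so sig = (2; —)
  P={1,2}:  v_{1} + v_{2} = v_{3}  so sig = (2; 1)
  P={3,5}:  v_{3} + v_{5} = v_{1}  so sig = (2; 1)
  P={3,4,6,7}:  v_{3} + v_{4} + v_{6} + v_{7} = 0  so sig = (4; —)
  P={1,4,6,7}:  v_{1} + v_{4} + v_{6} + v_{7} = v_{5}  so sig = (4; 1)

Sorted signature multiset PRS(X):
    |P|=2: 3 collections, coeffs (), (1), (1)
    |P|=4: 2 collections, coeffs (), (1)


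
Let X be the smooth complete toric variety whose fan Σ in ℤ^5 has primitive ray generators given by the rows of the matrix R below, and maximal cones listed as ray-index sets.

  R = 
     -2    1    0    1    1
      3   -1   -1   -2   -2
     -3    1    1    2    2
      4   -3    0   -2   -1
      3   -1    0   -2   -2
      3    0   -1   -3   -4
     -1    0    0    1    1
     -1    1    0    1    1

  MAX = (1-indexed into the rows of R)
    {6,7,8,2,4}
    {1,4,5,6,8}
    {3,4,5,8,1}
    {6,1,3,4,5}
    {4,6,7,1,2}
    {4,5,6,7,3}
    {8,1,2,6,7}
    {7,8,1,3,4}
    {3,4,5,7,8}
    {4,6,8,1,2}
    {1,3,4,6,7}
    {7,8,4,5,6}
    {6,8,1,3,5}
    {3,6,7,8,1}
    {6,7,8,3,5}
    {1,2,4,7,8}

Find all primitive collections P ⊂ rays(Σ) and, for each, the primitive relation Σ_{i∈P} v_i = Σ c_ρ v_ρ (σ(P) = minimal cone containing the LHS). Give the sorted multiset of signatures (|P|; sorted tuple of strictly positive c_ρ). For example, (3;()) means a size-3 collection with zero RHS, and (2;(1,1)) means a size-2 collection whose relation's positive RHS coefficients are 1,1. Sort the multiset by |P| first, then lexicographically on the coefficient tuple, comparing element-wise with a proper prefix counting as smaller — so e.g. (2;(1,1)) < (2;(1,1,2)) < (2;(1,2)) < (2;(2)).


Minimal non-faces — 5 found among 8 rays, 16 max cones:

  • {2,3}:  v_{2} + v_{3} = 0  ⇒ sig = (2;())
  • {2,5}:  v_{2} + v_{5} = v_{4} + v_{6} + v_{8}  ⇒ sig = (2;(1,1,1))
  • {1,5,7}:  v_{1} + v_{5} + v_{7} = 0  ⇒ sig = (3;())
  • {3,4,6,8}:  v_{3} + v_{4} + v_{6} + v_{8} = v_{5}  ⇒ sig = (4;(1))
  • {1,4,6,7,8}:  v_{1} + v_{4} + v_{6} + v_{7} + v_{8} = v_{2}  ⇒ sig = (5;(1))

Sorted signature multiset PRS(X):
{ (2;()),  (2;(1,1,1)),  (3;()),  (4;(1)),  (5;(1)) }


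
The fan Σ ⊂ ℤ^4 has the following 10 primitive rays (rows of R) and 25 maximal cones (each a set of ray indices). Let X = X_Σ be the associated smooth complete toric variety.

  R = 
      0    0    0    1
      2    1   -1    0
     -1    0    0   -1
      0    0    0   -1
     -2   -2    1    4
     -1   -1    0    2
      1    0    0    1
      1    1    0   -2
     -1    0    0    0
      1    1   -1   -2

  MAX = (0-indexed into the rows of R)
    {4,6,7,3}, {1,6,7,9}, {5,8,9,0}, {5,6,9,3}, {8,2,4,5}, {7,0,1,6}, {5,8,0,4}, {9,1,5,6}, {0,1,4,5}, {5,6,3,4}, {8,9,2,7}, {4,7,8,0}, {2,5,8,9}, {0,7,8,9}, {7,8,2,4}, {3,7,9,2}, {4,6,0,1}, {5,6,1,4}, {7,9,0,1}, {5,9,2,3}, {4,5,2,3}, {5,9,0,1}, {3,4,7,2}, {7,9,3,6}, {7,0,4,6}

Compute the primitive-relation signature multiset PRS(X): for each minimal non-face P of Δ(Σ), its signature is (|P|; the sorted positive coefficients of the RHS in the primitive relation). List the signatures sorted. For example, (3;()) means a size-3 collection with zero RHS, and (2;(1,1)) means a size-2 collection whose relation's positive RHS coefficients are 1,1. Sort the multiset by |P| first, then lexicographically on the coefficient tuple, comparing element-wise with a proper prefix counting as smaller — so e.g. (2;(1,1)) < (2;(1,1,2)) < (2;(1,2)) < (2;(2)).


13 collections generate NE(X_Σ); each relation:

  {0,3}:  v_{0} + v_{3} = 0  so sig = (2;())
  {2,6}:  v_{2} + v_{6} = 0  so sig = (2;())
  {5,7}:  v_{5} + v_{7} = 0  so sig = (2;())
  {0,2}:  v_{0} + v_{2} = v_{8}  so sig = (2;(1))
  {3,8}:  v_{3} + v_{8} = v_{2}  so sig = (2;(1))
  {4,9}:  v_{4} + v_{9} = v_{5}  so sig = (2;(1))
  {6,8}:  v_{6} + v_{8} = v_{0}  so sig = (2;(1))
  {1,2}:  v_{1} + v_{2} = v_{0} + v_{9}  so sig = (2;(1,1))
  {1,3}:  v_{1} + v_{3} = v_{6} + v_{9}  so sig = (2;(1,1))
  {1,8}:  v_{1} + v_{8} = 2·v_{0} + v_{9}  so sig = (2;(1,2))
  {0,6,9}:  v_{0} + v_{6} + v_{9} = v_{1}  so sig = (3;(1))
  {0,5,6}:  v_{0} + v_{5} + v_{6} = v_{1} + v_{4}  so sig = (3;(1,1))
  {1,4,7}:  v_{1} + v_{4} + v_{7} = v_{0} + v_{6}  so sig = (3;(1,1))

Hence PRS(X_Σ) =
[(2;()), (2;()), (2;()), (2;(1)), (2;(1)), (2;(1)), (2;(1)), (2;(1,1)), (2;(1,1)), (2;(1,2)), (3;(1)), (3;(1,1)), (3;(1,1))]


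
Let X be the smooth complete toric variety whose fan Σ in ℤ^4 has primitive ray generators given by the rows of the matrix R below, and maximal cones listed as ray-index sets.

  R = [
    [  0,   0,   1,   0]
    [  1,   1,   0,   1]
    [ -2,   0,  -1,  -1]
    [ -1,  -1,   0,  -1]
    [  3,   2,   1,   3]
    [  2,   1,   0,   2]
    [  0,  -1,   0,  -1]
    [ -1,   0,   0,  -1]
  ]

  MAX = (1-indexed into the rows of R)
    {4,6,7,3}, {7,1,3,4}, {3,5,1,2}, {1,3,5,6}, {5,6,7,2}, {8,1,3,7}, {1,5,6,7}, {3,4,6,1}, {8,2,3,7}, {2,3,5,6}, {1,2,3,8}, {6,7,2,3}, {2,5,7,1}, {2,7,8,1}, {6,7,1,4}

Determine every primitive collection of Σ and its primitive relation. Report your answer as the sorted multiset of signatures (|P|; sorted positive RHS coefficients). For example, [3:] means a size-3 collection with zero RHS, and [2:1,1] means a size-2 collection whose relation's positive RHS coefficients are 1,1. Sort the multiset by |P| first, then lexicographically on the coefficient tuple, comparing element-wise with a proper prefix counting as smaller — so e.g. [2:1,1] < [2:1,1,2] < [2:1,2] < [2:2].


Σ has 9 primitive collections:

  P = {2,4}:  v_{2} + v_{4} = 0  ⟹  sig = [2:]
  P = {6,8}:  v_{6} + v_{8} = v_{2}  ⟹  sig = [2:1]
  P = {4,5}:  v_{4} + v_{5} = v_{1} + v_{6}  ⟹  sig = [2:1,1]
  P = {4,8}:  v_{4} + v_{8} = v_{1} + v_{3} + v_{7}  ⟹  sig = [2:1,1,1]
  P = {5,8}:  v_{5} + v_{8} = v_{1} + 2·v_{2}  ⟹  sig = [2:1,2]
  P = {1,2,6}:  v_{1} + v_{2} + v_{6} = v_{5}  ⟹  sig = [3:1]
  P = {3,5,7}:  v_{3} + v_{5} + v_{7} = v_{2}  ⟹  sig = [3:1]
  P = {1,3,6,7}:  v_{1} + v_{3} + v_{6} + v_{7} = 0  ⟹  sig = [4:]
  P = {1,2,3,7}:  v_{1} + v_{2} + v_{3} + v_{7} = v_{8}  ⟹  sig = [4:1]

Hence PRS(X_Σ) =
    [2:]
    [2:1]
    [2:1,1]
    [2:1,1,1]
    [2:1,2]
    [3:1]
    [3:1]
    [4:]
    [4:1]


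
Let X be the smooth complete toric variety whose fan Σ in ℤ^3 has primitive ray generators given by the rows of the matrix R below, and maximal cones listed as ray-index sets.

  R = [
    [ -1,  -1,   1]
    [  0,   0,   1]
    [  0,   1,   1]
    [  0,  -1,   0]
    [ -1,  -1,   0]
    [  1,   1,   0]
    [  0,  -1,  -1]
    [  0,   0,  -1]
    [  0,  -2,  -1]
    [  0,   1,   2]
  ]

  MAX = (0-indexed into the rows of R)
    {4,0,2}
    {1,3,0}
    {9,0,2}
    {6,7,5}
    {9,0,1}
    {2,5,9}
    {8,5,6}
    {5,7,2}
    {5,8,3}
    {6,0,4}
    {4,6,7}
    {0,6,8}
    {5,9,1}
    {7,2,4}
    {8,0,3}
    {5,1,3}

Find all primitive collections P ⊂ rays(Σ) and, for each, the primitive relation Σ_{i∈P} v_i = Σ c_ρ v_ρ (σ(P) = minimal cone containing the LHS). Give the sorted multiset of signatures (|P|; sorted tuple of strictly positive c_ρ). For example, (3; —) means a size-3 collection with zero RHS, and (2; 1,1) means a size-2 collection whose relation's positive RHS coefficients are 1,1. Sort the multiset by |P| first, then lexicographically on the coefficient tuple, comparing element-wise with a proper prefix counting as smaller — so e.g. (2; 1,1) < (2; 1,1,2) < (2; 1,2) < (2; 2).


21 minimal non-faces of Δ(Σ) (on 10 rays):

  • {1,7}:  v_{1} + v_{7} = 0  ⟹  sig = (2; —)
  • {2,6}:  v_{2} + v_{6} = 0  ⟹  sig = (2; —)
  • {4,5}:  v_{4} + v_{5} = 0  ⟹  sig = (2; —)
  • {0,5}:  v_{0} + v_{5} = v_{1}  ⟹  sig = (2; 1)
  • {0,7}:  v_{0} + v_{7} = v_{4}  ⟹  sig = (2; 1)
  • {1,2}:  v_{1} + v_{2} = v_{9}  ⟹  sig = (2; 1)
  • {1,4}:  v_{1} + v_{4} = v_{0}  ⟹  sig = (2; 1)
  • {1,6}:  v_{1} + v_{6} = v_{3}  ⟹  sig = (2; 1)
  • {2,3}:  v_{2} + v_{3} = v_{1}  ⟹  sig = (2; 1)
  • {2,8}:  v_{2} + v_{8} = v_{3}  ⟹  sig = (2; 1)
  • {3,6}:  v_{3} + v_{6} = v_{8}  ⟹  sig = (2; 1)
  • {3,7}:  v_{3} + v_{7} = v_{6}  ⟹  sig = (2; 1)
  • {6,9}:  v_{6} + v_{9} = v_{1}  ⟹  sig = (2; 1)
  • {7,9}:  v_{7} + v_{9} = v_{2}  ⟹  sig = (2; 1)
  • {3,4}:  v_{3} + v_{4} = v_{0} + v_{6}  ⟹  sig = (2; 1,1)
  • {4,9}:  v_{4} + v_{9} = v_{0} + v_{2}  ⟹  sig = (2; 1,1)
  • {8,9}:  v_{8} + v_{9} = v_{1} + v_{3}  ⟹  sig = (2; 1,1)
  • {4,8}:  v_{4} + v_{8} = v_{0} + 2·v_{6}  ⟹  sig = (2; 1,2)
  • {1,8}:  v_{1} + v_{8} = 2·v_{3}  ⟹  sig = (2; 2)
  • {3,9}:  v_{3} + v_{9} = 2·v_{1}  ⟹  sig = (2; 2)
  • {7,8}:  v_{7} + v_{8} = 2·v_{6}  ⟹  sig = (2; 2)

so the primitive-relation signature multiset is
[(2; —), (2; —), (2; —), (2; 1), (2; 1), (2; 1), (2; 1), (2; 1), (2; 1), (2; 1), (2; 1), (2; 1), (2; 1), (2; 1), (2; 1,1), (2; 1,1), (2; 1,1), (2; 1,2), (2; 2), (2; 2), (2; 2)]


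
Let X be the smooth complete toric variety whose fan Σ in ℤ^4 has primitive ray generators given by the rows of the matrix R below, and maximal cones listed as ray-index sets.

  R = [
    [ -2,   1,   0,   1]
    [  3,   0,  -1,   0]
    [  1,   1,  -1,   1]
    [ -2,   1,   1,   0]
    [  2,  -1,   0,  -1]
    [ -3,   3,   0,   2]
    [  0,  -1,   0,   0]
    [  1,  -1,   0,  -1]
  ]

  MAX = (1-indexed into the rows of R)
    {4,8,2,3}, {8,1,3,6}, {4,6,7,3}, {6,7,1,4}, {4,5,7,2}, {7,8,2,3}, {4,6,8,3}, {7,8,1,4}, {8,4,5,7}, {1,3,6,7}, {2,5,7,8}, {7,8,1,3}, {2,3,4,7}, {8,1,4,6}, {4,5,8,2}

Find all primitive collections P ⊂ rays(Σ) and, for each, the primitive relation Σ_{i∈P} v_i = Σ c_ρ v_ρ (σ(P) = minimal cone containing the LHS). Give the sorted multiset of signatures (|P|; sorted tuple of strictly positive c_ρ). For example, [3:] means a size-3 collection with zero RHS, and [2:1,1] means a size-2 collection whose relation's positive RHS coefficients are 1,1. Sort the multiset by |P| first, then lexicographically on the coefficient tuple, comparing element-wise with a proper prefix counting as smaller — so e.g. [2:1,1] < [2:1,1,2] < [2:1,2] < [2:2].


9 collections generate NE(X_Σ); each relation:

  P={1,5}:  v_{1} + v_{5} = 0 — sig = [2:]
  P={1,2}:  v_{1} + v_{2} = v_{3} — sig = [2:1]
  P={3,5}:  v_{3} + v_{5} = v_{2} — sig = [2:1]
  P={5,6}:  v_{5} + v_{6} = v_{3} + v_{4} — sig = [2:1,1]
  P={2,6}:  v_{2} + v_{6} = 2·v_{3} + v_{4} — sig = [2:1,2]
  P={1,3,4}:  v_{1} + v_{3} + v_{4} = v_{6} — sig = [3:1]
  P={6,7,8}:  v_{6} + v_{7} + v_{8} = v_{1} — sig = [3:1]
  P={3,4,7,8}:  v_{3} + v_{4} + v_{7} + v_{8} = 0 — sig = [4:]
  P={2,4,7,8}:  v_{2} + v_{4} + v_{7} + v_{8} = v_{5} — sig = [4:1]

Sorted signature multiset PRS(X):
    [2:]
    [2:1]
    [2:1]
    [2:1,1]
    [2:1,2]
    [3:1]
    [3:1]
    [4:]
    [4:1]


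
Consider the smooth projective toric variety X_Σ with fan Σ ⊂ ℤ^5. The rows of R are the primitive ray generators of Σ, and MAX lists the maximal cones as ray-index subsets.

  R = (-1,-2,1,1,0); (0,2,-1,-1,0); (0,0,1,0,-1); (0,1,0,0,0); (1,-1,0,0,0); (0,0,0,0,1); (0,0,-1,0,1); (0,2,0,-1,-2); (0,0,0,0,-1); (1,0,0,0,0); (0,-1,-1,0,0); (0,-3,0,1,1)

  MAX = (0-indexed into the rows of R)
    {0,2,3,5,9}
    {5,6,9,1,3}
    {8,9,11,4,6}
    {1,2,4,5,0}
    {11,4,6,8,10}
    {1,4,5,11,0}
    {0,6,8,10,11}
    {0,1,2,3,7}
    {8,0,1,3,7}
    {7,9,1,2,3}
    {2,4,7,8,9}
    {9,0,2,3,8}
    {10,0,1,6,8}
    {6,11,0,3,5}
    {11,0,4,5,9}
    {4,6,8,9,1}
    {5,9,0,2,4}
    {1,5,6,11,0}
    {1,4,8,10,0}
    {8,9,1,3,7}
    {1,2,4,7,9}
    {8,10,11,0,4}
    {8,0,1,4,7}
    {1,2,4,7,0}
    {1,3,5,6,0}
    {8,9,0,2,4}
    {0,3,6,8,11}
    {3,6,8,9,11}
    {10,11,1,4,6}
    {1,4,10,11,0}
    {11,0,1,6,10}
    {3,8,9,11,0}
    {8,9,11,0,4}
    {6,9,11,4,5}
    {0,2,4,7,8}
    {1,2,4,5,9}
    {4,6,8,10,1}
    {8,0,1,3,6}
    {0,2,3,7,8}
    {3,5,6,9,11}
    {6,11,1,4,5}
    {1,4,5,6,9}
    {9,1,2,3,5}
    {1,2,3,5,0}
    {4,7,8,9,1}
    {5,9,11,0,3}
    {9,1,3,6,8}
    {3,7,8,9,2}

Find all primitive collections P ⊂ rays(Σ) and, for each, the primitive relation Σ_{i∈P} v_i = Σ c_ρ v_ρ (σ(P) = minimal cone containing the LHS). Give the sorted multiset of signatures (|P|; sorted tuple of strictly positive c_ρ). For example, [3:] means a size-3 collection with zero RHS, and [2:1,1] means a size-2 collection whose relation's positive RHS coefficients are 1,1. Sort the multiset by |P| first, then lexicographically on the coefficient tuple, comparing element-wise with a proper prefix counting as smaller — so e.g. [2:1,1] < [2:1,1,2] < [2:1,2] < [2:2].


Δ(Σ) — 12 vertices, 20 min non-faces:

  P = {2,6}:  v_{2} + v_{6} = 0  ⇒ sig = [2:]
  P = {5,8}:  v_{5} + v_{8} = 0  ⇒ sig = [2:]
  P = {3,4}:  v_{3} + v_{4} = v_{9}  ⇒ sig = [2:1]
  P = {2,11}:  v_{2} + v_{11} = v_{0} + v_{4}  ⇒ sig = [2:1,1]
  P = {3,10}:  v_{3} + v_{10} = v_{6} + v_{8}  ⇒ sig = [2:1,1]
  P = {5,7}:  v_{5} + v_{7} = v_{1} + v_{2}  ⇒ sig = [2:1,1]
  P = {5,10}:  v_{5} + v_{10} = v_{1} + v_{11}  ⇒ sig = [2:1,1]
  P = {6,7}:  v_{6} + v_{7} = v_{1} + v_{8}  ⇒ sig = [2:1,1]
  P = {9,10}:  v_{9} + v_{10} = v_{4} + v_{6} + v_{8}  ⇒ sig = [2:1,1,1]
  P = {2,10}:  v_{2} + v_{10} = v_{0} + v_{1} + v_{4} + v_{8}  ⇒ sig = [2:1,1,1,1]
  P = {7,11}:  v_{7} + v_{11} = v_{0} + v_{1} + v_{4} + v_{8}  ⇒ sig = [2:1,1,1,1]
  P = {7,10}:  v_{7} + v_{10} = v_{0} + 2·v_{1} + v_{4} + 2·v_{8}  ⇒ sig = [2:1,1,2,2]
  P = {0,1,9}:  v_{0} + v_{1} + v_{9} = 0  ⇒ sig = [3:]
  P = {0,4,6}:  v_{0} + v_{4} + v_{6} = v_{11}  ⇒ sig = [3:1]
  P = {1,2,8}:  v_{1} + v_{2} + v_{8} = v_{7}  ⇒ sig = [3:1]
  P = {1,3,11}:  v_{1} + v_{3} + v_{11} = v_{6}  ⇒ sig = [3:1]
  P = {1,8,11}:  v_{1} + v_{8} + v_{11} = v_{10}  ⇒ sig = [3:1]
  P = {0,6,9}:  v_{0} + v_{6} + v_{9} = v_{3} + v_{11}  ⇒ sig = [3:1,1]
  P = {0,7,9}:  v_{0} + v_{7} + v_{9} = v_{2} + v_{8}  ⇒ sig = [3:1,1]
  P = {1,9,11}:  v_{1} + v_{9} + v_{11} = v_{4} + v_{6}  ⇒ sig = [3:1,1]

Signatures (|P|; sorted positive RHS coefficients), sorted:
{ [2:] ×2,  [2:1],  [2:1,1] ×5,  [2:1,1,1],  [2:1,1,1,1] ×2,  [2:1,1,2,2],  [3:],  [3:1] ×4,  [3:1,1] ×3 }


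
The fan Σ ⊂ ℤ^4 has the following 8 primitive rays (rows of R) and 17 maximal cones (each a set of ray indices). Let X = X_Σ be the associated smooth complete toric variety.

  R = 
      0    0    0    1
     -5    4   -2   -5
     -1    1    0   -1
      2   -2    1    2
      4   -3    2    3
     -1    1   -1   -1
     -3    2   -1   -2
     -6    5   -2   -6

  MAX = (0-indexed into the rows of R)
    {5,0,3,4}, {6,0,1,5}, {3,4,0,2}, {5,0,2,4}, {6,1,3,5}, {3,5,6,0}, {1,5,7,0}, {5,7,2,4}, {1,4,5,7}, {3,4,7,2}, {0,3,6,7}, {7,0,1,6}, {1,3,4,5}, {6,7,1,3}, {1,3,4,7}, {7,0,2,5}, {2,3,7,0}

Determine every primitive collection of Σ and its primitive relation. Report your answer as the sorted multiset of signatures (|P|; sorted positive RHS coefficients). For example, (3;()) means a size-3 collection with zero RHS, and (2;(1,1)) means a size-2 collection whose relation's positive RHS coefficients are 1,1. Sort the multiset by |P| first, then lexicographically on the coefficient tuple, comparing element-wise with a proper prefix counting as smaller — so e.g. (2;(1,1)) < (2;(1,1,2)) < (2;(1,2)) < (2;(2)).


|primitive collections| = 9. Relations:

  P = {1,2}:  v_{1} + v_{2} = v_{7}  ⟹  sig = (2;(1))
  P = {4,6}:  v_{4} + v_{6} = v_{2} + v_{3}  ⟹  sig = (2;(1,1))
  P = {2,6}:  v_{2} + v_{6} = v_{0} + v_{3} + v_{7}  ⟹  sig = (2;(1,1,1))
  P = {2,3,5}:  v_{2} + v_{3} + v_{5} = 0  ⟹  sig = (3;())
  P = {0,1,3}:  v_{0} + v_{1} + v_{3} = v_{6}  ⟹  sig = (3;(1))
  P = {0,1,4}:  v_{0} + v_{1} + v_{4} = v_{2}  ⟹  sig = (3;(1))
  P = {3,5,7}:  v_{3} + v_{5} + v_{7} = v_{1}  ⟹  sig = (3;(1))
  P = {5,6,7}:  v_{5} + v_{6} + v_{7} = v_{0} + 2·v_{1}  ⟹  sig = (3;(1,2))
  P = {0,4,7}:  v_{0} + v_{4} + v_{7} = 2·v_{2}  ⟹  sig = (3;(2))

Hence PRS(X_Σ) =
    (2;(1))
    (2;(1,1))
    (2;(1,1,1))
    (3;())
    (3;(1))
    (3;(1))
    (3;(1))
    (3;(1,2))
    (3;(2))


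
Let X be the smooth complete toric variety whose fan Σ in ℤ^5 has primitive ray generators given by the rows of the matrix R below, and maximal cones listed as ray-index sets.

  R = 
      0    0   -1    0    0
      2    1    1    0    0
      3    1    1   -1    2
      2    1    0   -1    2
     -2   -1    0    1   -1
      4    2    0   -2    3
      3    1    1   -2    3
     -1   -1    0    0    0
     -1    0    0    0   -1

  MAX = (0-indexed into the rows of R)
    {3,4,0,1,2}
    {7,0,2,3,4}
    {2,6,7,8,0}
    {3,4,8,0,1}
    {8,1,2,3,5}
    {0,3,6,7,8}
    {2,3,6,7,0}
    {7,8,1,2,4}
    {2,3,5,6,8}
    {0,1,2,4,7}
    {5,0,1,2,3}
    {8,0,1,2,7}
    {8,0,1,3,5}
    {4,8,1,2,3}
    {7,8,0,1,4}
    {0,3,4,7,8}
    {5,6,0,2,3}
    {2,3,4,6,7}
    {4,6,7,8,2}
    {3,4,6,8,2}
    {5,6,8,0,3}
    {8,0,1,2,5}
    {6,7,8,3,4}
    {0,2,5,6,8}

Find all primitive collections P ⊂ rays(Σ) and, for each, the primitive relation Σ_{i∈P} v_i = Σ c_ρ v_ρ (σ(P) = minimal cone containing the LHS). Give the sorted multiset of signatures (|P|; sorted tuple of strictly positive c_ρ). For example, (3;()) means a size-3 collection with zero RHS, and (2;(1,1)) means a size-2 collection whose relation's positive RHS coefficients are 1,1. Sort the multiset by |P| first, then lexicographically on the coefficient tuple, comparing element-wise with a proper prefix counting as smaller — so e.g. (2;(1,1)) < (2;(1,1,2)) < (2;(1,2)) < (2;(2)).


Δ(Σ) — 9 vertices, 8 min non-faces:

  P = {4,5}:  v_{4} + v_{5} = v_{3} — sig = (2;(1))
  P = {5,7}:  v_{5} + v_{7} = v_{0} + v_{6} — sig = (2;(1,1))
  P = {1,6}:  v_{1} + v_{6} = 2·v_{2} + v_{8} — sig = (2;(1,2))
  P = {1,3,7}:  v_{1} + v_{3} + v_{7} = v_{2} — sig = (3;(1))
  P = {0,4,6}:  v_{0} + v_{4} + v_{6} = v_{3} + v_{7} — sig = (3;(1,1))
  P = {0,2,4,8}:  v_{0} + v_{2} + v_{4} + v_{8} = 0 — sig = (4;())
  P = {0,2,3,8}:  v_{0} + v_{2} + v_{3} + v_{8} = v_{5} — sig = (4;(1))
  P = {2,3,7,8}:  v_{2} + v_{3} + v_{7} + v_{8} = v_{6} — sig = (4;(1))

Signatures (|P|; sorted positive RHS coefficients), sorted:
    |P|=2: 3 collections, coeffs (1), (1,1), (1,2)
    |P|=3: 2 collections, coeffs (1), (1,1)
    |P|=4: 3 collections, coeffs (), (1), (1)


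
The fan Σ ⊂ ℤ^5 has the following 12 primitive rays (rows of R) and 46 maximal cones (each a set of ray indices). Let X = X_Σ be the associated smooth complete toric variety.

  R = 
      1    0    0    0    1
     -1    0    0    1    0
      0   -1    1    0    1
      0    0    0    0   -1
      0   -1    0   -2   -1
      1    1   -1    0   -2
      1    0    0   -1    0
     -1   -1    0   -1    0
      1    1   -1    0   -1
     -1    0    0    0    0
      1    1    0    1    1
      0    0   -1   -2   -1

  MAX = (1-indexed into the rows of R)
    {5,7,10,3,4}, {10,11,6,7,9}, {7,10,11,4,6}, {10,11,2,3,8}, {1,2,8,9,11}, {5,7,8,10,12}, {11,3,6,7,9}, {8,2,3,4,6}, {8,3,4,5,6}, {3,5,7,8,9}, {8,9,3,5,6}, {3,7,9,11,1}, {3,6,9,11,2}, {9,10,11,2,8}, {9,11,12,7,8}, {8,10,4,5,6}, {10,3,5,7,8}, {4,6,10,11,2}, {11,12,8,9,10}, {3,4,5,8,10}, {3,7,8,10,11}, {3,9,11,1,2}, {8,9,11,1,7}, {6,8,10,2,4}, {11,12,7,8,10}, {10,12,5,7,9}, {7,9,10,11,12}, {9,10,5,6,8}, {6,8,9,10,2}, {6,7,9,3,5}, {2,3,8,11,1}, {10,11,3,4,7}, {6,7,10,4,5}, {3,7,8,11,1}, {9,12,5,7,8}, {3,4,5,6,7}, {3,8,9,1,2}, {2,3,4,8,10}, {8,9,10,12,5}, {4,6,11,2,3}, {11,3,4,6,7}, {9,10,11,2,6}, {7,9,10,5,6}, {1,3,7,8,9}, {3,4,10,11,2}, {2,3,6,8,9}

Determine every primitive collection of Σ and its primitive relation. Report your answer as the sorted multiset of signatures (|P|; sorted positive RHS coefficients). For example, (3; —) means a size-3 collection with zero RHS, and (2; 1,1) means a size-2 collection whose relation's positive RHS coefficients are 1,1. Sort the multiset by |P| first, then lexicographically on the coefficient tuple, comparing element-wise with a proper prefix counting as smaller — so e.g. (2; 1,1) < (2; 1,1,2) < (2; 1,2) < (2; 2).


|primitive collections| = 21. Relations:

  P={2,7}:  v_{2} + v_{7} = 0  ⟹  sig = (2; —)
  P={4,9}:  v_{4} + v_{9} = v_{6}  ⟹  sig = (2; 1)
  P={5,11}:  v_{5} + v_{11} = v_{7}  ⟹  sig = (2; 1)
  P={1,4}:  v_{1} + v_{4} = v_{3} + v_{9}  ⟹  sig = (2; 1,1)
  P={1,10}:  v_{1} + v_{10} = v_{8} + v_{11}  ⟹  sig = (2; 1,1)
  P={2,5}:  v_{2} + v_{5} = v_{4} + v_{8}  ⟹  sig = (2; 1,1)
  P={3,12}:  v_{3} + v_{12} = v_{7} + v_{8}  ⟹  sig = (2; 1,1)
  P={2,12}:  v_{2} + v_{12} = v_{8} + v_{9} + v_{10}  ⟹  sig = (2; 1,1,1)
  P={4,12}:  v_{4} + v_{12} = v_{5} + v_{9} + v_{10}  ⟹  sig = (2; 1,1,1)
  P={1,5}:  v_{1} + v_{5} = v_{3} + v_{7} + v_{8} + v_{9}  ⟹  sig = (2; 1,1,1,1)
  P={1,12}:  v_{1} + v_{12} = v_{7} + 2·v_{8} + v_{9} + v_{11}  ⟹  sig = (2; 1,1,1,2)
  P={6,12}:  v_{6} + v_{12} = v_{5} + 2·v_{9} + v_{10}  ⟹  sig = (2; 1,1,2)
  P={1,6}:  v_{1} + v_{6} = v_{3} + 2·v_{9}  ⟹  sig = (2; 1,2)
  P={3,9,10}:  v_{3} + v_{9} + v_{10} = 0  ⟹  sig = (3; —)
  P={4,8,11}:  v_{4} + v_{8} + v_{11} = 0  ⟹  sig = (3; —)
  P={3,6,10}:  v_{3} + v_{6} + v_{10} = v_{4}  ⟹  sig = (3; 1)
  P={4,7,8}:  v_{4} + v_{7} + v_{8} = v_{5}  ⟹  sig = (3; 1)
  P={6,8,11}:  v_{6} + v_{8} + v_{11} = v_{9}  ⟹  sig = (3; 1)
  P={6,7,8}:  v_{6} + v_{7} + v_{8} = v_{5} + v_{9}  ⟹  sig = (3; 1,1)
  P={3,8,9,11}:  v_{3} + v_{8} + v_{9} + v_{11} = v_{1}  ⟹  sig = (4; 1)
  P={7,8,9,10}:  v_{7} + v_{8} + v_{9} + v_{10} = v_{12}  ⟹  sig = (4; 1)

Signatures (|P|; sorted positive RHS coefficients), sorted:
    |P|=2: 13 collections, coeffs (), (1), (1), (1,1), (1,1), (1,1), (1,1), (1,1,1), (1,1,1), (1,1,1,1), (1,1,1,2), (1,1,2), (1,2)
    |P|=3: 6 collections, coeffs (), (), (1), (1), (1), (1,1)
    |P|=4: 2 collections, coeffs (1), (1)


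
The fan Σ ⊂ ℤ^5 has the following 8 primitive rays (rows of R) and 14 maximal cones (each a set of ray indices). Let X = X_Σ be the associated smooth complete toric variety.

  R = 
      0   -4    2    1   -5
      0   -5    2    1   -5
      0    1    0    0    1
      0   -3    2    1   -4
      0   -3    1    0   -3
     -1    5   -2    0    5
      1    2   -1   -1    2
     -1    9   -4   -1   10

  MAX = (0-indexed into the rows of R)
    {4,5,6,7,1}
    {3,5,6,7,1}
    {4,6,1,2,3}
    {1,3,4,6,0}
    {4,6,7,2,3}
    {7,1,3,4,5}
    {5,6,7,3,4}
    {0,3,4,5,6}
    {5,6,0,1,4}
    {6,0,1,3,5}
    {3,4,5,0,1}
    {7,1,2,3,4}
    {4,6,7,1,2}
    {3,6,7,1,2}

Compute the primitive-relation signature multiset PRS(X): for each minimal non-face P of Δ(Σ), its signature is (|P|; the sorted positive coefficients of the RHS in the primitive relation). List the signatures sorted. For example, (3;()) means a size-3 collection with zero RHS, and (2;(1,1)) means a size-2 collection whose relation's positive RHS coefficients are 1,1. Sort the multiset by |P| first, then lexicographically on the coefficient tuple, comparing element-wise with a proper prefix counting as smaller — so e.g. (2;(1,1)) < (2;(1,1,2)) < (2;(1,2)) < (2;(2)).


|primitive collections| = 5. Relations:

  P = {0,2}:  v_{0} + v_{2} = v_{3}  so sig = (2;(1))
  P = {0,7}:  v_{0} + v_{7} = v_{5}  so sig = (2;(1))
  P = {2,5}:  v_{2} + v_{5} = v_{3} + v_{7}  so sig = (2;(1,1))
  P = {1,3,4,6,7}:  v_{1} + v_{3} + v_{4} + v_{6} + v_{7} = 0  so sig = (5;())
  P = {1,3,4,5,6}:  v_{1} + v_{3} + v_{4} + v_{5} + v_{6} = v_{0}  so sig = (5;(1))

Signatures (|P|; sorted positive RHS coefficients), sorted:
[(2;(1)), (2;(1)), (2;(1,1)), (5;()), (5;(1))]


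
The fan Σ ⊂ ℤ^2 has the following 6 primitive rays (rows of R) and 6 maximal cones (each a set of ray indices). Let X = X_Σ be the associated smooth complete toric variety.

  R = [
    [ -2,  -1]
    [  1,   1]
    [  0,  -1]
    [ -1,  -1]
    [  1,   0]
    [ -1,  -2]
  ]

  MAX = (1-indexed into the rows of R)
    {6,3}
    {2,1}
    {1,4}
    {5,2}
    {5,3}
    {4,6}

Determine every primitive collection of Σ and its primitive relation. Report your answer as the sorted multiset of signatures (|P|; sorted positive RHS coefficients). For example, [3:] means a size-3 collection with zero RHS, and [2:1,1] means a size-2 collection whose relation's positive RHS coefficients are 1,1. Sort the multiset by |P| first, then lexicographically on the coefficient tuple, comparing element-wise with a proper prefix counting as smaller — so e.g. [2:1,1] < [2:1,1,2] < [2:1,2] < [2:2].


9 collections generate NE(X_Σ); each relation:

  {2,4}:  v_{2} + v_{4} = 0  ⟹  sig = [2:]
  {1,5}:  v_{1} + v_{5} = v_{4}  ⟹  sig = [2:1]
  {2,3}:  v_{2} + v_{3} = v_{5}  ⟹  sig = [2:1]
  {2,6}:  v_{2} + v_{6} = v_{3}  ⟹  sig = [2:1]
  {3,4}:  v_{3} + v_{4} = v_{6}  ⟹  sig = [2:1]
  {4,5}:  v_{4} + v_{5} = v_{3}  ⟹  sig = [2:1]
  {1,3}:  v_{1} + v_{3} = 2·v_{4}  ⟹  sig = [2:2]
  {5,6}:  v_{5} + v_{6} = 2·v_{3}  ⟹  sig = [2:2]
  {1,6}:  v_{1} + v_{6} = 3·v_{4}  ⟹  sig = [2:3]

Hence PRS(X_Σ) =
[[2:], [2:1], [2:1], [2:1], [2:1], [2:1], [2:2], [2:2], [2:3]]


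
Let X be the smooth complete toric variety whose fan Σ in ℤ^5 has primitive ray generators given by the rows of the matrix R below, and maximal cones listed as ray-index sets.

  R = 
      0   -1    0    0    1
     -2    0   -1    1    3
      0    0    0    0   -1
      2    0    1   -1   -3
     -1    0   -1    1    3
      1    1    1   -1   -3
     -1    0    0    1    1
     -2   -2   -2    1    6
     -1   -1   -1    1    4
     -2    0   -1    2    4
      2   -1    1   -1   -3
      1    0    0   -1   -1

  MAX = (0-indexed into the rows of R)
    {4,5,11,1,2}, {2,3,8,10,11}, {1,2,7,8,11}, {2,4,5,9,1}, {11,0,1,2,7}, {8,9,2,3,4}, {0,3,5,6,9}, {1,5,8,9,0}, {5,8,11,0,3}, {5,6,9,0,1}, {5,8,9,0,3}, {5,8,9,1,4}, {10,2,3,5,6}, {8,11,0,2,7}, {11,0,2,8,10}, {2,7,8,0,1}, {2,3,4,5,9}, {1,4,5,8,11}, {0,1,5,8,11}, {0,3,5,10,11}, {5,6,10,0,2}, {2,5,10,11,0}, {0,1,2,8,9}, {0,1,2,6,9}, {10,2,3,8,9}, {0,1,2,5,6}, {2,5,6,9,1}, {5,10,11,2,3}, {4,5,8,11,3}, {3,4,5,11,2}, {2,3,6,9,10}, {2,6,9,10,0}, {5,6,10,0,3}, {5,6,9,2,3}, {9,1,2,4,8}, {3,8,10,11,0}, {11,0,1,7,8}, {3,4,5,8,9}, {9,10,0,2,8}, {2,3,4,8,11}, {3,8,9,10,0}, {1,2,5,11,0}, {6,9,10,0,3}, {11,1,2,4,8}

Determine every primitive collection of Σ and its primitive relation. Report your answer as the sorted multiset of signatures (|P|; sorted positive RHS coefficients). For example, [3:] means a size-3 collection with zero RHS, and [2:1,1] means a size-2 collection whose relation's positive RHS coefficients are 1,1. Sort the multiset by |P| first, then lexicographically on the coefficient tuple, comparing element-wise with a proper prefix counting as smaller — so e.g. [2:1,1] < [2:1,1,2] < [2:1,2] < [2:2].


Δ(Σ) — 12 vertices, 20 min non-faces:

  • {1,3}:  v_{1} + v_{3} = 0  ⟹  sig = [2:]
  • {6,11}:  v_{6} + v_{11} = 0  ⟹  sig = [2:]
  • {0,4}:  v_{0} + v_{4} = v_{8}  ⟹  sig = [2:1]
  • {4,6}:  v_{4} + v_{6} = v_{9}  ⟹  sig = [2:1]
  • {9,11}:  v_{9} + v_{11} = v_{4}  ⟹  sig = [2:1]
  • {1,10}:  v_{1} + v_{10} = v_{0} + v_{2}  ⟹  sig = [2:1,1]
  • {6,8}:  v_{6} + v_{8} = v_{0} + v_{9}  ⟹  sig = [2:1,1]
  • {4,10}:  v_{4} + v_{10} = v_{2} + v_{3} + v_{8}  ⟹  sig = [2:1,1,1]
  • {5,7}:  v_{5} + v_{7} = v_{0} + v_{1} + v_{11}  ⟹  sig = [2:1,1,1]
  • {3,7}:  v_{3} + v_{7} = v_{0} + v_{2} + v_{8} + v_{11}  ⟹  sig = [2:1,1,1,1]
  • {6,7}:  v_{6} + v_{7} = v_{0} + v_{1} + v_{2} + v_{8}  ⟹  sig = [2:1,1,1,1]
  • {4,7}:  v_{4} + v_{7} = v_{1} + v_{2} + 2·v_{8} + v_{11}  ⟹  sig = [2:1,1,1,2]
  • {7,9}:  v_{7} + v_{9} = v_{1} + v_{2} + 2·v_{8}  ⟹  sig = [2:1,1,2]
  • {7,10}:  v_{7} + v_{10} = 2·v_{0} + 2·v_{2} + v_{8} + v_{11}  ⟹  sig = [2:1,1,2,2]
  • {2,5,8}:  v_{2} + v_{5} + v_{8} = 0  ⟹  sig = [3:]
  • {0,2,3}:  v_{0} + v_{2} + v_{3} = v_{10}  ⟹  sig = [3:1]
  • {5,8,10}:  v_{5} + v_{8} + v_{10} = v_{0} + v_{3}  ⟹  sig = [3:1,1]
  • {5,9,10}:  v_{5} + v_{9} + v_{10} = v_{3} + v_{6}  ⟹  sig = [3:1,1]
  • {0,2,5,9}:  v_{0} + v_{2} + v_{5} + v_{9} = v_{6}  ⟹  sig = [4:1]
  • {0,1,2,8,11}:  v_{0} + v_{1} + v_{2} + v_{8} + v_{11} = v_{7}  ⟹  sig = [5:1]

Sorted signature multiset PRS(X):
{ [2:] ×2,  [2:1] ×3,  [2:1,1] ×2,  [2:1,1,1] ×2,  [2:1,1,1,1] ×2,  [2:1,1,1,2],  [2:1,1,2],  [2:1,1,2,2],  [3:],  [3:1],  [3:1,1] ×2,  [4:1],  [5:1] }
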